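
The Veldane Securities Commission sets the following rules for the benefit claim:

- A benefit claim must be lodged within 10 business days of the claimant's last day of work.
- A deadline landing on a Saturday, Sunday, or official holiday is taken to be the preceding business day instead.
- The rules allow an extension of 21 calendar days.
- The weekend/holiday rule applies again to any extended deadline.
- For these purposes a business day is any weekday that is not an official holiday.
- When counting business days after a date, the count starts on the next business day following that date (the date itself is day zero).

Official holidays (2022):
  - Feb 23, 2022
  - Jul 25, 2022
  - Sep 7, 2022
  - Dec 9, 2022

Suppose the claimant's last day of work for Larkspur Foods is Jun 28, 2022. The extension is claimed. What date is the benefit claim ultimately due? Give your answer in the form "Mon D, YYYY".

Aug 2, 2022

Starting the day after Jun 28, 2022 and counting 10 business days lands on Jul 12, 2022.
Since Jul 12, 2022 is a Tuesday and not a holiday, the date is unchanged.
The 21-calendar-day extension moves the deadline from Jul 12, 2022 to Aug 2, 2022.
Aug 2, 2022 is a Tuesday and not a listed holiday, so it stands.
So the filing is due Aug 2, 2022.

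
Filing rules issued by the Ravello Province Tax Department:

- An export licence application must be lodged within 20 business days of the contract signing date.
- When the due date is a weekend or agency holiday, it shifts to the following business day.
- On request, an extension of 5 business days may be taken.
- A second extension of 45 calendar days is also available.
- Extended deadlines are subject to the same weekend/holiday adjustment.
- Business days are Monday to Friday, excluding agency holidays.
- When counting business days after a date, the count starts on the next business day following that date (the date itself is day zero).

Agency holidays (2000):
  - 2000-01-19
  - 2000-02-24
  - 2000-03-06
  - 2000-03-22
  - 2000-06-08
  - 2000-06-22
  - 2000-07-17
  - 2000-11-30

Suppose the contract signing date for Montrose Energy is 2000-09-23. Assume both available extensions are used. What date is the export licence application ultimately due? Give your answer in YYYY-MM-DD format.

Counting 20 business days after 2000-09-23 (skipping weekends and listed holidays) reaches 2000-10-20.
Since 2000-10-20 is a Friday and not a holiday, the date is unchanged.
Counting 5 further business days from 2000-10-20 reaches 2000-10-27.
2000-10-27 is a Friday and not a listed holiday, so it stands.
The 45-calendar-day extension moves the deadline from 2000-10-27 to 2000-12-11.
2000-12-11 falls on a Monday, which is a business day, so no adjustment is needed.
The final due date is 2000-12-11.

2000-12-11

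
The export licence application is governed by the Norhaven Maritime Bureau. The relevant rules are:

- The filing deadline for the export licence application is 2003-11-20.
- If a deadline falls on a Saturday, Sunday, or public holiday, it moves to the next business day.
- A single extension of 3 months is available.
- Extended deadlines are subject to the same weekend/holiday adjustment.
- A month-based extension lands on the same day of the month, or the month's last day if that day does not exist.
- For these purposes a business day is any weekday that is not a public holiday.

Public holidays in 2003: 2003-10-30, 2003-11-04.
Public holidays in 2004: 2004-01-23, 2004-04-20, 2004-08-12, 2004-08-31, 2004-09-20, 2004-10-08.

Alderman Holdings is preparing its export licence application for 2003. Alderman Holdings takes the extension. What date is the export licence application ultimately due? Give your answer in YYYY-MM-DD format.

2004-02-20

Start from the fixed due date, 2003-11-20.
2003-11-20 is a Thursday and not a listed holiday, so it stands.
Applying the 3 months extension: 3 months after 2003-11-20 is 2004-02-20.
Since 2004-02-20 is a Friday and not a holiday, the date is unchanged.
The final due date is 2004-02-20.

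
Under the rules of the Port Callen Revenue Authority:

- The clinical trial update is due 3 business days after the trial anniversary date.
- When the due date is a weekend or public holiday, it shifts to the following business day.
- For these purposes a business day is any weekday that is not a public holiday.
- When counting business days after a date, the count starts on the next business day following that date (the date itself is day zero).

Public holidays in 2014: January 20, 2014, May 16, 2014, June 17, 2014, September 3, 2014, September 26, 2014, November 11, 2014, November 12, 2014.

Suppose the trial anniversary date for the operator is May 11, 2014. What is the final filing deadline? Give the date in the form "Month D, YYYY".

Counting 3 business days after May 11, 2014 (skipping weekends and listed holidays) reaches May 14, 2014.
Since May 14, 2014 is a Wednesday and not a holiday, the date is unchanged.
The final due date is May 14, 2014.

May 14, 2014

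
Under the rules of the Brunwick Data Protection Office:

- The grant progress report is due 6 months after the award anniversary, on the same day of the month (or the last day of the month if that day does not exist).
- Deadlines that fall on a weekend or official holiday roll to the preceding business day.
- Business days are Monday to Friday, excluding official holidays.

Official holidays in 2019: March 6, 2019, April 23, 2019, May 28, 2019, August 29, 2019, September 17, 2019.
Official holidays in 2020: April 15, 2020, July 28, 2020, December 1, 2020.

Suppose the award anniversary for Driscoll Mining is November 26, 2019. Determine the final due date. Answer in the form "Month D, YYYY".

6 months from November 26, 2019 is May 26, 2020.
Since May 26, 2020 is a Tuesday and not a holiday, the date is unchanged.
Final deadline: May 26, 2020.

May 26, 2020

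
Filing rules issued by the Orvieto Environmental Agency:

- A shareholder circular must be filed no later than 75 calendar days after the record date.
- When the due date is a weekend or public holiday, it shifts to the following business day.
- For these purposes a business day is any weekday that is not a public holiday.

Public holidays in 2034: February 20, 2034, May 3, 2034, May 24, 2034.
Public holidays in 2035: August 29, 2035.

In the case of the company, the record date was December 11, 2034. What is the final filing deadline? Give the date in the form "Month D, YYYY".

Adding 75 calendar days to December 11, 2034 gives February 24, 2035.
February 24, 2035 falls on a Saturday. Rolling to the next business day gives February 26, 2035, a Monday.
Final deadline: February 26, 2035.

February 26, 2035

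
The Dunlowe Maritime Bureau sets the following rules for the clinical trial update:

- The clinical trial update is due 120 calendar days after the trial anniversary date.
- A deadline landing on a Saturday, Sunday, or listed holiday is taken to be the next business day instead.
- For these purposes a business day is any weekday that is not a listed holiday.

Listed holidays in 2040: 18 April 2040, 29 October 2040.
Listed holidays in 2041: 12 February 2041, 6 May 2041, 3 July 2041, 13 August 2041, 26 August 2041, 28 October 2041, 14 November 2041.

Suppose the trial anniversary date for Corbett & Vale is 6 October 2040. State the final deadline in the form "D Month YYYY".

4 February 2041

Trigger date 6 October 2040 + 120 calendar days = 3 February 2041.
3 February 2041 falls on a Sunday. Rolling to the next business day gives 4 February 2041, a Monday.
Deadline: 4 February 2041.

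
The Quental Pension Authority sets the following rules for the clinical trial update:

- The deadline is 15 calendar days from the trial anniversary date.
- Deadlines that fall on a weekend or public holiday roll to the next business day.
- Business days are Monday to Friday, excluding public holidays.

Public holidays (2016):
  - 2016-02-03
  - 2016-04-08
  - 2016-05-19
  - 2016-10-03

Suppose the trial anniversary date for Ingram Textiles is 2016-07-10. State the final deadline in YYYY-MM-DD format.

2016-07-25

15 calendar days after 2016-07-10 is 2016-07-25.
2016-07-25 is a Monday and not a listed holiday, so it stands.
Deadline: 2016-07-25.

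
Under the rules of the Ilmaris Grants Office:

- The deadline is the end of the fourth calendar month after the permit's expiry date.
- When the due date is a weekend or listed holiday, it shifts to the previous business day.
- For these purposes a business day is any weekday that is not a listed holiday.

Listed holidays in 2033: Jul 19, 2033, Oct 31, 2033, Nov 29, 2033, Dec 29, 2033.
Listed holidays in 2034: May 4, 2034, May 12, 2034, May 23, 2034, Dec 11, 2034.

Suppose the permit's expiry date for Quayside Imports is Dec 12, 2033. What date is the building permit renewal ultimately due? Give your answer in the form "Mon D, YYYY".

Apr 28, 2034

4 months after Dec 12, 2033 is April 2034; that month ends on Apr 30, 2034.
Because Apr 30, 2034 is a Sunday, the deadline becomes Apr 28, 2034 (Friday).
So the filing is due Apr 28, 2034.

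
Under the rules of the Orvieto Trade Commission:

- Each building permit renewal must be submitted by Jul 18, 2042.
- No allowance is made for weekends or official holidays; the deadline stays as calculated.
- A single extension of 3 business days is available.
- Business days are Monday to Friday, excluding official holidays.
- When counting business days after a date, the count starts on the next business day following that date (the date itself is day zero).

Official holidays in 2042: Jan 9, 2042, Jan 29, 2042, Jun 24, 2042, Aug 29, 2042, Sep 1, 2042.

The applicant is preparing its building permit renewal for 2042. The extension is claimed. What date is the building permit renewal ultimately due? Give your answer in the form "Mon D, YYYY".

Jul 23, 2042

The statutory due date is Jul 18, 2042.
Jul 18, 2042 falls on a Friday. The rules make no weekend/holiday allowance, so it remains Jul 18, 2042.
Counting 3 further business days from Jul 18, 2042 reaches Jul 23, 2042.
Jul 23, 2042 falls on a Wednesday. The rules make no weekend/holiday allowance, so it remains Jul 23, 2042.
The final due date is Jul 23, 2042.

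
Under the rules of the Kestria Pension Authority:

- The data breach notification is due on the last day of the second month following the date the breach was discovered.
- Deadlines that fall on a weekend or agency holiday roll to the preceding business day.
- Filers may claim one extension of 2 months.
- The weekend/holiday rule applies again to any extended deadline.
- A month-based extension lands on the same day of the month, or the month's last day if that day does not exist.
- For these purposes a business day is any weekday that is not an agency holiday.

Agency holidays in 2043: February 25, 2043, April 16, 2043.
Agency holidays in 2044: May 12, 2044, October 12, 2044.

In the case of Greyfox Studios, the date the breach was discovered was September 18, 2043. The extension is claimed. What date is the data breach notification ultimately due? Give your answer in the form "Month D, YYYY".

January 29, 2044

2 months after September 18, 2043 falls in November 2043; the last day of that month is November 30, 2043.
November 30, 2043 (Monday) is already a business day.
The 2 months extension carries November 30, 2043 to January 30, 2044.
January 30, 2044 is a Saturday; the preceding business day is January 29, 2044 (Friday).
So the filing is due January 29, 2044.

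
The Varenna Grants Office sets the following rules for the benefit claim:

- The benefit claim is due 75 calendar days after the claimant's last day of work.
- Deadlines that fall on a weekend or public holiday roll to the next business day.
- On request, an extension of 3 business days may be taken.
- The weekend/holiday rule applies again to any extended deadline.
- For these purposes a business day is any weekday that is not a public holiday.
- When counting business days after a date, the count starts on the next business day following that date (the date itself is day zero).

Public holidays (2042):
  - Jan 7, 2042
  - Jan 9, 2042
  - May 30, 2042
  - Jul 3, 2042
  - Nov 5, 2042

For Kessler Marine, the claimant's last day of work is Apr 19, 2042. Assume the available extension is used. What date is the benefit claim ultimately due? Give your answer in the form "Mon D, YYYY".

Jul 9, 2042

Trigger date Apr 19, 2042 + 75 calendar days = Jul 3, 2042.
Jul 3, 2042 is a listed holiday, so it moves to the next business day, Jul 4, 2042 (Friday).
Counting 3 further business days from Jul 4, 2042 reaches Jul 9, 2042.
Since Jul 9, 2042 is a Wednesday and not a holiday, the date is unchanged.
Deadline: Jul 9, 2042.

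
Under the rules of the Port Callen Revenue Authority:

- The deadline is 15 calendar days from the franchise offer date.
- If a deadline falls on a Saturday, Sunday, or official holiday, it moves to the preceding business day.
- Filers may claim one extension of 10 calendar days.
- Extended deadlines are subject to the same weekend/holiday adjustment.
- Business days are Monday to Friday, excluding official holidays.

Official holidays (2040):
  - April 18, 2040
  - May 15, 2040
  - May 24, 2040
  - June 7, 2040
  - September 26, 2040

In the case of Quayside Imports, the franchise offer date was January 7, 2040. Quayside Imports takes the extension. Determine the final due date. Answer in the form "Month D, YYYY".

Trigger date January 7, 2040 + 15 calendar days = January 22, 2040.
January 22, 2040 is a Sunday, so it moves to the preceding business day, January 20, 2040 (Friday).
Applying the 10-calendar-day extension: January 20, 2040 + 10 days = January 30, 2040.
Since January 30, 2040 is a Monday and not a holiday, the date is unchanged.
The final due date is January 30, 2040.

January 30, 2040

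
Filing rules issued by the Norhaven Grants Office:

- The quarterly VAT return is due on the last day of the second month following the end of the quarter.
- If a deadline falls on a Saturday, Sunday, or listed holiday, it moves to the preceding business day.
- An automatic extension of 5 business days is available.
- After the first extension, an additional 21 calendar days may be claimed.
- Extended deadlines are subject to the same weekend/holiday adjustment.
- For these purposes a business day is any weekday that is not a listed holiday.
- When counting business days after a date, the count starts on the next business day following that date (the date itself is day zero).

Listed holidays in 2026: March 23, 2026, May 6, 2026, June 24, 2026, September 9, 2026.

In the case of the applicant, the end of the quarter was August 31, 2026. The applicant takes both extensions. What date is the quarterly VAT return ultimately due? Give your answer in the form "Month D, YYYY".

November 27, 2026

2 months after August 31, 2026 falls in October 2026; the last day of that month is October 31, 2026.
October 31, 2026 falls on a Saturday. Rolling to the preceding business day gives October 30, 2026, a Friday.
Applying the 5-business-day extension: 5 business days after October 30, 2026 is November 6, 2026.
Since November 6, 2026 is a Friday and not a holiday, the date is unchanged.
Add the 21 calendar-day extension to November 6, 2026: November 27, 2026.
November 27, 2026 (Friday) is already a business day.
The final due date is November 27, 2026.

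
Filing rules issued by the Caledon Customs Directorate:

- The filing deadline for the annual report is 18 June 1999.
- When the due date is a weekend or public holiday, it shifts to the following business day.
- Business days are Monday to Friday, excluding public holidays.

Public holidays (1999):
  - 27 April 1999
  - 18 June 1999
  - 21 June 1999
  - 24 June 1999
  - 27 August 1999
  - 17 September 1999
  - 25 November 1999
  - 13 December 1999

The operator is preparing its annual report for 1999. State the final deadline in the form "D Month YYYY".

The statutory due date is 18 June 1999.
18 June 1999 is a listed holiday, so it moves to the next business day, 22 June 1999 (Tuesday).
The final due date is 22 June 1999.

22 June 1999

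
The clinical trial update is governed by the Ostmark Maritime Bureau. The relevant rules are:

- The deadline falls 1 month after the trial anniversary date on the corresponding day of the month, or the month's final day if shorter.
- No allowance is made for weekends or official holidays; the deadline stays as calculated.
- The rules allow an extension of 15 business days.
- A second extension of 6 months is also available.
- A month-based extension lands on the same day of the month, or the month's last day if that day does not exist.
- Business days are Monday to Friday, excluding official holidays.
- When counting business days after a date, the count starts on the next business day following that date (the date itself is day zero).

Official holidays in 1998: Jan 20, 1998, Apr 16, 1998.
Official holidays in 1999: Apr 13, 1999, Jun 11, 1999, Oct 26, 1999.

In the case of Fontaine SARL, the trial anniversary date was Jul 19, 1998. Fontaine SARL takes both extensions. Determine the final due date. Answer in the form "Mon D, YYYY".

Mar 9, 1999

1 month after Jul 19, 1998, on the same day of the month, is Aug 19, 1998.
Aug 19, 1998 falls on a Wednesday. The rules make no weekend/holiday allowance, so it remains Aug 19, 1998.
Counting 15 further business days from Aug 19, 1998 reaches Sep 9, 1998.
Sep 9, 1998 is a Wednesday; no weekend or holiday adjustment applies.
The 6 months extension carries Sep 9, 1998 to Mar 9, 1999.
Mar 9, 1999 is a Tuesday; no weekend or holiday adjustment applies.
Deadline: Mar 9, 1999.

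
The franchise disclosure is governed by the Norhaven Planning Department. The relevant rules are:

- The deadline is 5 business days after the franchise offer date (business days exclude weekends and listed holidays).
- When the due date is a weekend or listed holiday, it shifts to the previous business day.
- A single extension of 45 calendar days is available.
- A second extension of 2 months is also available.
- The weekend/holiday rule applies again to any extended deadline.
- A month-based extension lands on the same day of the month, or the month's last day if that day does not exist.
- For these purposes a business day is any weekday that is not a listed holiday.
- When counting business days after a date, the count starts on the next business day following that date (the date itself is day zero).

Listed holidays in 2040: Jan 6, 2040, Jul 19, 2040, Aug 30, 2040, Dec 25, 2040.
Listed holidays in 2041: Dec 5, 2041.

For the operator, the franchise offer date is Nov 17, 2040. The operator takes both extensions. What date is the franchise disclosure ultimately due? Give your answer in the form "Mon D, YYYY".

Mar 7, 2041

Starting the day after Nov 17, 2040 and counting 5 business days lands on Nov 23, 2040.
Since Nov 23, 2040 is a Friday and not a holiday, the date is unchanged.
The 45-calendar-day extension moves the deadline from Nov 23, 2040 to Jan 7, 2041.
Since Jan 7, 2041 is a Monday and not a holiday, the date is unchanged.
Add 2 months to Jan 7, 2041: Mar 7, 2041.
Mar 7, 2041 is a Thursday and not a listed holiday, so it stands.
The final due date is Mar 7, 2041.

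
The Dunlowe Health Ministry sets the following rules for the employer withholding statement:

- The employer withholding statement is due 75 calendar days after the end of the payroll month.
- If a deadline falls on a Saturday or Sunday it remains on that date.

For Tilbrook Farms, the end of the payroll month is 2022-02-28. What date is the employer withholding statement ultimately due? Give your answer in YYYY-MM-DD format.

2022-05-14

Trigger date 2022-02-28 + 75 calendar days = 2022-05-14.
2022-05-14 is a Saturday; no weekend or holiday adjustment applies.
Final deadline: 2022-05-14.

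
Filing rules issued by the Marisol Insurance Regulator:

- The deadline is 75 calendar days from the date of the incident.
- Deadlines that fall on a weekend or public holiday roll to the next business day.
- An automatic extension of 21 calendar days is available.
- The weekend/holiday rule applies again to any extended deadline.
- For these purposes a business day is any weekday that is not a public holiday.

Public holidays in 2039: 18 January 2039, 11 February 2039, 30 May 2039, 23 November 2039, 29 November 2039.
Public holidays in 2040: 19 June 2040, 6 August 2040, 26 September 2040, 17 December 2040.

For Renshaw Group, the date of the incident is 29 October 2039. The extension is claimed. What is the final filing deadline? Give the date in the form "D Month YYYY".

Adding 75 calendar days to 29 October 2039 gives 12 January 2040.
12 January 2040 falls on a Thursday, which is a business day, so no adjustment is needed.
The 21-calendar-day extension moves the deadline from 12 January 2040 to 2 February 2040.
2 February 2040 (Thursday) is already a business day.
So the filing is due 2 February 2040.

2 February 2040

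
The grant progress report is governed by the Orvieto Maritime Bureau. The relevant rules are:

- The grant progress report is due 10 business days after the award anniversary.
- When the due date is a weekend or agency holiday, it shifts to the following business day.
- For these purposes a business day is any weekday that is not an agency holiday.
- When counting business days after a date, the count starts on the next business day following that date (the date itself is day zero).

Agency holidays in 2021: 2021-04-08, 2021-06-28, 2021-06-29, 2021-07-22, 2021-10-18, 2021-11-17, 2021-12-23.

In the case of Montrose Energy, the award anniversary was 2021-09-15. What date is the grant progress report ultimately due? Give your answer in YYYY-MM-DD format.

Starting the day after 2021-09-15 and counting 10 business days lands on 2021-09-29.
2021-09-29 (Wednesday) is already a business day.
Deadline: 2021-09-29.

2021-09-29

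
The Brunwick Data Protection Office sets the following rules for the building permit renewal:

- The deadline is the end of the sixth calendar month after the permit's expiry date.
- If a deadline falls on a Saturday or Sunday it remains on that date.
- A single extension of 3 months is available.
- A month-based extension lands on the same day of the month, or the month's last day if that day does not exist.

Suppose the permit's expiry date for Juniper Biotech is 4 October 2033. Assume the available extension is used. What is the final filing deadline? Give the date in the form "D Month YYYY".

30 July 2034

6 months after 4 October 2033 falls in April 2034; the last day of that month is 30 April 2034.
30 April 2034 falls on a Sunday. The rules make no weekend/holiday allowance, so it remains 30 April 2034.
Add 3 months to 30 April 2034: 30 July 2034.
30 July 2034 falls on a Sunday. The rules make no weekend/holiday allowance, so it remains 30 July 2034.
Final deadline: 30 July 2034.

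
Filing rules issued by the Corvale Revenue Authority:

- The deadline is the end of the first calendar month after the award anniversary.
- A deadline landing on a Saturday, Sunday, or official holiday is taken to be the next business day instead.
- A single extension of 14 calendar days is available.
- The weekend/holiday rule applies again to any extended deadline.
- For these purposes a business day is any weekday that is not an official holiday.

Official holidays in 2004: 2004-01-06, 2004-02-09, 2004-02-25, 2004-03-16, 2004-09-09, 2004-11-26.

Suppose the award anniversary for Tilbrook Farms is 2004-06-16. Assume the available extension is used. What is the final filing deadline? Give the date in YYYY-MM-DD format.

1 month after 2004-06-16 falls in July 2004; the last day of that month is 2004-07-31.
Because 2004-07-31 is a Saturday, the deadline becomes 2004-08-02 (Monday).
With the 14-day extension, 2004-08-02 becomes 2004-08-16.
2004-08-16 (Monday) is already a business day.
Final deadline: 2004-08-16.

2004-08-16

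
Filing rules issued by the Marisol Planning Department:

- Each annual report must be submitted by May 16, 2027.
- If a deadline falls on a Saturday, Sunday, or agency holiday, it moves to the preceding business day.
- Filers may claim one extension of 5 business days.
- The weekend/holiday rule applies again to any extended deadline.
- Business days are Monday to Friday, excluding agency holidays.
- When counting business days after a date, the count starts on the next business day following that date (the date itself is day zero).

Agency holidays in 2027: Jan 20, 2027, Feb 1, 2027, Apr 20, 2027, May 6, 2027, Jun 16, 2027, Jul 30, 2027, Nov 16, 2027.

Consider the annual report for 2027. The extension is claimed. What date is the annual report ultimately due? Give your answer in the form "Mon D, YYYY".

The stated deadline is May 16, 2027.
May 16, 2027 is a Sunday; the preceding business day is May 14, 2027 (Friday).
Applying the 5-business-day extension: 5 business days after May 14, 2027 is May 21, 2027.
May 21, 2027 falls on a Friday, which is a business day, so no adjustment is needed.
Final deadline: May 21, 2027.

May 21, 2027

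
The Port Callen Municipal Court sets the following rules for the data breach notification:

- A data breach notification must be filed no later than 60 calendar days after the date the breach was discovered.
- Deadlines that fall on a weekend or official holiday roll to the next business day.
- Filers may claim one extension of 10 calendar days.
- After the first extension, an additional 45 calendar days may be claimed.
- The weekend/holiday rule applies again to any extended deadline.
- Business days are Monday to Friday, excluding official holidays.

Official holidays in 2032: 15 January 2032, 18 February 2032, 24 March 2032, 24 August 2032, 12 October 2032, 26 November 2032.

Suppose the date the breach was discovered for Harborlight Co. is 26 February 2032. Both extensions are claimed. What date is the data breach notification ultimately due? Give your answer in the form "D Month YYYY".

21 June 2032

Trigger date 26 February 2032 + 60 calendar days = 26 April 2032.
26 April 2032 falls on a Monday, which is a business day, so no adjustment is needed.
With the 10-day extension, 26 April 2032 becomes 6 May 2032.
6 May 2032 (Thursday) is already a business day.
Applying the 45-calendar-day extension: 6 May 2032 + 45 days = 20 June 2032.
20 June 2032 is a Sunday; the next business day is 21 June 2032 (Monday).
Final deadline: 21 June 2032.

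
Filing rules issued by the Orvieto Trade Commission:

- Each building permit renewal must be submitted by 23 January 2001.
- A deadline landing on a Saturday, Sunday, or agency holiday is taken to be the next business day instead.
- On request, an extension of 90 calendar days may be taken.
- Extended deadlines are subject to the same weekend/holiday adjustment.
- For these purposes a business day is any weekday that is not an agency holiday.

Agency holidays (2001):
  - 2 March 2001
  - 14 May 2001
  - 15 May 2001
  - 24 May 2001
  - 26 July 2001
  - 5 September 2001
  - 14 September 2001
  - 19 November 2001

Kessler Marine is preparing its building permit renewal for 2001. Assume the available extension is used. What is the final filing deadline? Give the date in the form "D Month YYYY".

23 April 2001

Start from the fixed due date, 23 January 2001.
23 January 2001 is a Tuesday and not a listed holiday, so it stands.
Add the 90 calendar-day extension to 23 January 2001: 23 April 2001.
23 April 2001 (Monday) is already a business day.
Deadline: 23 April 2001.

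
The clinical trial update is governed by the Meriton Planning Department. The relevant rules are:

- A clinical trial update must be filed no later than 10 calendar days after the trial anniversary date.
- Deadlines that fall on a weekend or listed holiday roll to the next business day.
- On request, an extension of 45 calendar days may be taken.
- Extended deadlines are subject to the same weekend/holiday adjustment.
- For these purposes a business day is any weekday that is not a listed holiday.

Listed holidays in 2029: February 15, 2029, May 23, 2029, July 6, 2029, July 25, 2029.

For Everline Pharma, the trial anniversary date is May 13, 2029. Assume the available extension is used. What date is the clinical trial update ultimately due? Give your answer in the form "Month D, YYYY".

Adding 10 calendar days to May 13, 2029 gives May 23, 2029.
Because May 23, 2029 is a listed holiday, the deadline becomes May 24, 2029 (Thursday).
Applying the 45-calendar-day extension: May 24, 2029 + 45 days = July 8, 2029.
Because July 8, 2029 is a Sunday, the deadline becomes July 9, 2029 (Monday).
Final deadline: July 9, 2029.

July 9, 2029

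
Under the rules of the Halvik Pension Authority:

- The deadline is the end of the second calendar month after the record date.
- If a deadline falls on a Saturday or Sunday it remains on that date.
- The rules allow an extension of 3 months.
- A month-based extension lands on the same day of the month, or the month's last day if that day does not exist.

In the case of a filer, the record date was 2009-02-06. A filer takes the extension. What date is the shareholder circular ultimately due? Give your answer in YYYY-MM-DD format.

The second month after 2009-02-06 is April 2009, whose last day is 2009-04-30.
No adjustment is made for weekends or holidays, so 2009-04-30 stands.
Applying the 3 months extension: 3 months after 2009-04-30 is 2009-07-30.
No adjustment is made for weekends or holidays, so 2009-07-30 stands.
So the filing is due 2009-07-30.

2009-07-30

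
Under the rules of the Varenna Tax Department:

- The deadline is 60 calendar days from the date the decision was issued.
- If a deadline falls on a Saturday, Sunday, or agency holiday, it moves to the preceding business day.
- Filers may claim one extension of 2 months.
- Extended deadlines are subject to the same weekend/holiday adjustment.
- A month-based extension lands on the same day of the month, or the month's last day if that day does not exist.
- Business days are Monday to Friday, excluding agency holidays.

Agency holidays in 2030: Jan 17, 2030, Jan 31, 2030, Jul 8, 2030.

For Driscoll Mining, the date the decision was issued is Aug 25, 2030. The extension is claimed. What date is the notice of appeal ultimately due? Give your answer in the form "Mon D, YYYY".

From Aug 25, 2030, 60 calendar days later is Oct 24, 2030.
Oct 24, 2030 is a Thursday and not a listed holiday, so it stands.
Applying the 2 months extension: 2 months after Oct 24, 2030 is Dec 24, 2030.
Dec 24, 2030 falls on a Tuesday, which is a business day, so no adjustment is needed.
Final deadline: Dec 24, 2030.

Dec 24, 2030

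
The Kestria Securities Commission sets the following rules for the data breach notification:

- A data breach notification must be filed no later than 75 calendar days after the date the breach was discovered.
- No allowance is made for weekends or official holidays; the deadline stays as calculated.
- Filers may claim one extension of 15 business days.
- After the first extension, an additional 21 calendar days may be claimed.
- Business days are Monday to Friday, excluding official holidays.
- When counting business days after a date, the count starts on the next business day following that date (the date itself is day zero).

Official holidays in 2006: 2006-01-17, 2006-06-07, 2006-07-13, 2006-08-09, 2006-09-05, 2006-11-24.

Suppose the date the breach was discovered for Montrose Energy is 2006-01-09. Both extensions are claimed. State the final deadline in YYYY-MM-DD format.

2006-05-05

75 calendar days after 2006-01-09 is 2006-03-25.
2006-03-25 is a Saturday; no weekend or holiday adjustment applies.
Applying the 15-business-day extension: 15 business days after 2006-03-25 is 2006-04-14.
2006-04-14 falls on a Friday. The rules make no weekend/holiday allowance, so it remains 2006-04-14.
Add the 21 calendar-day extension to 2006-04-14: 2006-05-05.
2006-05-05 falls on a Friday. The rules make no weekend/holiday allowance, so it remains 2006-05-05.
The final due date is 2006-05-05.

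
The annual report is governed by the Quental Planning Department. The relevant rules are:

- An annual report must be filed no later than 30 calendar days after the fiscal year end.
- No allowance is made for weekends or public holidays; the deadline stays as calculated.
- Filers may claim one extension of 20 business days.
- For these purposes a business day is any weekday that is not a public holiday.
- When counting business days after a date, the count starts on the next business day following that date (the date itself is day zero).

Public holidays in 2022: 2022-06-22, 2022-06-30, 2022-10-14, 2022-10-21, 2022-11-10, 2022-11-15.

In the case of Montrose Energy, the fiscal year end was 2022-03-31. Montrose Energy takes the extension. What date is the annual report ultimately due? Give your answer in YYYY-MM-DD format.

Adding 30 calendar days to 2022-03-31 gives 2022-04-30.
2022-04-30 is a Saturday; no weekend or holiday adjustment applies.
The 20-business-day extension runs from 2022-04-30 to 2022-05-27.
2022-05-27 falls on a Friday. The rules make no weekend/holiday allowance, so it remains 2022-05-27.
Deadline: 2022-05-27.

2022-05-27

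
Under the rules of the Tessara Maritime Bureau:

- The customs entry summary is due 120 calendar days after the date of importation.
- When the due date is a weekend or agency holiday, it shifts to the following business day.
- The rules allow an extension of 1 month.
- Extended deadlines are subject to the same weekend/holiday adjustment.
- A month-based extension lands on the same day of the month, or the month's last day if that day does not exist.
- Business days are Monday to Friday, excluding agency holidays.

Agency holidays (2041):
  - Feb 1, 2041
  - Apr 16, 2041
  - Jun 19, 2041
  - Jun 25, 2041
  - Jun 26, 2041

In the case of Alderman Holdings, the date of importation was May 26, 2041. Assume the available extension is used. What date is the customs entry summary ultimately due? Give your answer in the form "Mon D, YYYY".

120 calendar days after May 26, 2041 is Sep 23, 2041.
Since Sep 23, 2041 is a Monday and not a holiday, the date is unchanged.
Add 1 month to Sep 23, 2041: Oct 23, 2041.
Since Oct 23, 2041 is a Wednesday and not a holiday, the date is unchanged.
So the filing is due Oct 23, 2041.

Oct 23, 2041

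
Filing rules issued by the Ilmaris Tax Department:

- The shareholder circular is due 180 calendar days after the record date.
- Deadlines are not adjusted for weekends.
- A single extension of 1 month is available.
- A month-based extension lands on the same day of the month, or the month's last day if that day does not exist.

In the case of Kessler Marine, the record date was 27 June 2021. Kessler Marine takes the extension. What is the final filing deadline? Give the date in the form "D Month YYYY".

24 January 2022

Trigger date 27 June 2021 + 180 calendar days = 24 December 2021.
No adjustment is made for weekends or holidays, so 24 December 2021 stands.
The 1 month extension carries 24 December 2021 to 24 January 2022.
24 January 2022 is a Monday; no weekend or holiday adjustment applies.
So the filing is due 24 January 2022.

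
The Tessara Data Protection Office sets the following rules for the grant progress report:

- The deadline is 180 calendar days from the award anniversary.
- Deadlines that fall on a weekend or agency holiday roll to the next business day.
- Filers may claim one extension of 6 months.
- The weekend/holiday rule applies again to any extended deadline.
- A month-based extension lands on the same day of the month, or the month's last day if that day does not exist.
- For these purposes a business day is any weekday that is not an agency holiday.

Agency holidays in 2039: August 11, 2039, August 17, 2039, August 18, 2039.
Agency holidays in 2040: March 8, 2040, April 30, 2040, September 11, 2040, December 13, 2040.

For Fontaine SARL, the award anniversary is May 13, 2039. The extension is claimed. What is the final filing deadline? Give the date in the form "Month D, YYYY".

Trigger date May 13, 2039 + 180 calendar days = November 9, 2039.
Since November 9, 2039 is a Wednesday and not a holiday, the date is unchanged.
The 6 months extension carries November 9, 2039 to May 9, 2040.
May 9, 2040 falls on a Wednesday, which is a business day, so no adjustment is needed.
Deadline: May 9, 2040.

May 9, 2040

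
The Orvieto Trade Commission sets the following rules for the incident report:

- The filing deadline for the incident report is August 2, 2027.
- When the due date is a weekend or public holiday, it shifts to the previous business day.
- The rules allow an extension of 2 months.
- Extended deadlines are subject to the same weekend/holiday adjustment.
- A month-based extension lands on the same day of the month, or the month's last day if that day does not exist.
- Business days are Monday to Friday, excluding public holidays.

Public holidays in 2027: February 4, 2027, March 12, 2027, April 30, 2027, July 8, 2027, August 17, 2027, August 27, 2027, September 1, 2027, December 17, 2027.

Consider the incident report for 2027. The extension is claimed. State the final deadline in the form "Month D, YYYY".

October 1, 2027

The stated deadline is August 2, 2027.
August 2, 2027 is a Monday and not a listed holiday, so it stands.
Add 2 months to August 2, 2027: October 2, 2027.
October 2, 2027 is a Saturday; the preceding business day is October 1, 2027 (Friday).
So the filing is due October 1, 2027.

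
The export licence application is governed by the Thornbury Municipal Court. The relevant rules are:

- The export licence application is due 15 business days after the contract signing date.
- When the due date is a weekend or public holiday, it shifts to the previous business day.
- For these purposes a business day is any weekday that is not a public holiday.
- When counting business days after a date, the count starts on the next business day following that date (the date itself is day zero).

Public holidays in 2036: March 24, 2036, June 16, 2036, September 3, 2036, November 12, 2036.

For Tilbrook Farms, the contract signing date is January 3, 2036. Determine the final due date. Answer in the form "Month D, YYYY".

January 24, 2036

Starting the day after January 3, 2036 and counting 15 business days lands on January 24, 2036.
January 24, 2036 (Thursday) is already a business day.
Final deadline: January 24, 2036.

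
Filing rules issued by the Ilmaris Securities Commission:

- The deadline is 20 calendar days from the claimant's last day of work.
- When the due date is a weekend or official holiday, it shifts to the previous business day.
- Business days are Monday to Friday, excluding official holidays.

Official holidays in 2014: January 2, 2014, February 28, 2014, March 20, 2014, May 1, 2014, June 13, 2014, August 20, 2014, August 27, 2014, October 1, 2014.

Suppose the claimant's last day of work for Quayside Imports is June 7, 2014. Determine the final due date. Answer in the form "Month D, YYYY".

From June 7, 2014, 20 calendar days later is June 27, 2014.
June 27, 2014 is a Friday and not a listed holiday, so it stands.
The final due date is June 27, 2014.

June 27, 2014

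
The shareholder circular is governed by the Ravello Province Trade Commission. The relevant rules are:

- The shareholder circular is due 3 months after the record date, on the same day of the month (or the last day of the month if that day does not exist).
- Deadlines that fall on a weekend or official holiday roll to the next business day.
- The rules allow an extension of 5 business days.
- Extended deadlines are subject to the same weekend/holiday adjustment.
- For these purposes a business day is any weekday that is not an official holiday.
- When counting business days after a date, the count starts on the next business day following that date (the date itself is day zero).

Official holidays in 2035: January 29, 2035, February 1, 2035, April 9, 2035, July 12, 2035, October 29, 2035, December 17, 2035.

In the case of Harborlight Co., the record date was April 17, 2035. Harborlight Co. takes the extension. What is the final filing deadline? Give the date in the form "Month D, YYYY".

July 24, 2035

Moving 3 months forward from April 17, 2035 on the corresponding day gives July 17, 2035.
July 17, 2035 falls on a Tuesday, which is a business day, so no adjustment is needed.
The 5-business-day extension runs from July 17, 2035 to July 24, 2035.
July 24, 2035 (Tuesday) is already a business day.
Deadline: July 24, 2035.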